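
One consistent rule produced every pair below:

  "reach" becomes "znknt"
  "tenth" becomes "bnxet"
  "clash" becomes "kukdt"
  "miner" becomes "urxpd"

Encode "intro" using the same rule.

qwdca

In reach: r→z is +8, e→n is +9, a→k is +10, c→n is +11 — the shift increases by 1 each position. The shift increases by 1 at each position, starting from +8: 8, 9, 10, ….
On intro: i+8=q, n+9=w, t+10=d, r+11=c, o+12=a.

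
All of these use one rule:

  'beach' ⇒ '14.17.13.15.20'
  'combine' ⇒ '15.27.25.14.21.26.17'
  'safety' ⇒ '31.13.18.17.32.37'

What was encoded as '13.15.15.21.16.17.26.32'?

The number is (letter's place in the alphabet, a=1) + 12.
Undoing it on 13.15.15.21.16.17.26.32: 13→(13−12)÷1=1=a, 15→(15−12)÷1=3=c, 15→(15−12)÷1=3=c, 21→(21−12)÷1=9=i, 16→(16−12)÷1=4=d, 17→(17−12)÷1=5=e, 26→(26−12)÷1=14=n, 32→(32−12)÷1=20=t.

accident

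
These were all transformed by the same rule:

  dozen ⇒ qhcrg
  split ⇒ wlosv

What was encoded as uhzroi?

flower

The output letters match the input read backwards, each shifted +3: dozen reversed is nezod. Two steps: reverse the string, then apply a Caesar shift of +3.
Reversing it on uhzroi: shift back: u−3=r, h−3=e, z−3=w, r−3=o, o−3=l, i−3=f → rewolf; then reverse → flower.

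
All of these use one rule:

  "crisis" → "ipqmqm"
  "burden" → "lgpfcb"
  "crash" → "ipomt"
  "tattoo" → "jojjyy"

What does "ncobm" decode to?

c(2)→i(8) and r(17)→p(15) fit y≡23x+14 (mod 26); the inverse of 23 mod 26 is 17. Treating letters as 0–25, the rule is x ↦ 23x + 14 (mod 26).
Undoing it on ncobm: n(13)→17·(13−14)≡9=j; c(2)→17·(2−14)≡4=e; o(14)→17·(14−14)≡0=a; b(1)→17·(1−14)≡13=n; m(12)→17·(12−14)≡18=s (all mod 26).

jeans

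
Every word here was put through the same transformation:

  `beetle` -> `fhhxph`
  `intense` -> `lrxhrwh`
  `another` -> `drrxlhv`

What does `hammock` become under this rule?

The rule splits by letter class: vowels +3, consonants +4.
For hammock: h(cons)+4=l, a(vowel)+3=d, m(cons)+4=q, m(cons)+4=q, o(vowel)+3=r, c(cons)+4=g, k(cons)+4=o.

ldqqrgo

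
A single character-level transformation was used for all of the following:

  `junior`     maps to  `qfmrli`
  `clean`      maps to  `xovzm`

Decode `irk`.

rip

Letters are reflected about the middle of the alphabet (position → 25−position): Atbash.
Undoing it on irk: i↔r, r↔i, k↔p.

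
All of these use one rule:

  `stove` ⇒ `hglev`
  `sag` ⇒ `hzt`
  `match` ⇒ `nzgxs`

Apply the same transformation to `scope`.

Each pair mirrors across the alphabet (s↔h, t↔g, o↔l): positions sum to 25. Each letter is replaced by its mirror in the alphabet: a↔z, b↔y, c↔x, and so on (the Atbash cipher).
Applying it to scope: s↔h, c↔x, o↔l, p↔k, e↔v.

hxlkv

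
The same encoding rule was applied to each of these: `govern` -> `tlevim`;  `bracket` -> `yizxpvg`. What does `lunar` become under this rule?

Each pair mirrors across the alphabet (g↔t, o↔l, v↔e): positions sum to 25. Letters are reflected about the middle of the alphabet (position → 25−position): Atbash.
On lunar: l↔o, u↔f, n↔m, a↔z, r↔i.

ofmzi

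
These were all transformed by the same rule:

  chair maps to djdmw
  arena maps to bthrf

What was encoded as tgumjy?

In chair: c→d is +1, h→j is +2, a→d is +3, i→m is +4 — the shift increases by 1 each position. Letter i (0-indexed) is shifted by i+1, so successive shifts are 1, 2, 3, ….
Undoing it on tgumjy: t−1=s, g−2=e, u−3=r, m−4=i, j−5=e, y−6=s.

series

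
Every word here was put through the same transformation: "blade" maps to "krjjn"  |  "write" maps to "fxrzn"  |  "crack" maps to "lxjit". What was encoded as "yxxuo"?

Shifts by position in blade: pos 0: b→k (+9), pos 1: l→r (+6), pos 2: a→j (+9), pos 3: d→j (+6) — repeating every 2. The shifts repeat in a cycle of length 2: positions 0,1,… shift by +9, +6, then the pattern repeats.
Decoding yxxuo: y−9=p, x−6=r, x−9=o, u−6=o, o−9=f.

proof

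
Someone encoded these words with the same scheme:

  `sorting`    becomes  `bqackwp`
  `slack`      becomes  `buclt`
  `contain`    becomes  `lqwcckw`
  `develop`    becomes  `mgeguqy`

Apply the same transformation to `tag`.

ccp

The rule splits by letter class: vowels +2, consonants +9.
Applying it to tag: t(cons)+9=c, a(vowel)+2=c, g(cons)+9=p.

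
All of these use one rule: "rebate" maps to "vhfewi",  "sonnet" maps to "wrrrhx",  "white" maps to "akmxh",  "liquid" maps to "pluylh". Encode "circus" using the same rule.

glvgxw

Shifts by position in rebate: pos 0: r→v (+4), pos 1: e→h (+3), pos 2: b→f (+4), pos 3: a→e (+4), pos 4: t→w (+3), pos 5: e→i (+4) — repeating every 3. It's a Vigenère-style cipher with numeric key [4,3,4]: position i shifts by key[i mod 3].
On circus: c+4=g, i+3=l, r+4=v, c+4=g, u+3=x, s+4=w.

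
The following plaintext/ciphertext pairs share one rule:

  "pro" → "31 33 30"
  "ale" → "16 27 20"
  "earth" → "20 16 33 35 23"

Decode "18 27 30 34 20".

p is letter #16 and maps to 31: an offset of 15. Letters become their 1-based position plus 15 (so a→16, b→17, …).
Decoding 18 27 30 34 20: 18→(18−15)÷1=3=c, 27→(27−15)÷1=12=l, 30→(30−15)÷1=15=o, 34→(34−15)÷1=19=s, 20→(20−15)÷1=5=e.

close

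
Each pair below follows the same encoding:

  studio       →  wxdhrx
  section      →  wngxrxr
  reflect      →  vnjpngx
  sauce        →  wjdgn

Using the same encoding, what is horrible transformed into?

The shift depends on letter class: consonant s→w is +4, but vowel u→d is +9. Two shifts are in play — +9 for a/e/i/o/u, +4 for every other letter.
On horrible: h(cons)+4=l, o(vowel)+9=x, r(cons)+4=v, r(cons)+4=v, i(vowel)+9=r, b(cons)+4=f, l(cons)+4=p, e(vowel)+9=n.

lxvvrfpn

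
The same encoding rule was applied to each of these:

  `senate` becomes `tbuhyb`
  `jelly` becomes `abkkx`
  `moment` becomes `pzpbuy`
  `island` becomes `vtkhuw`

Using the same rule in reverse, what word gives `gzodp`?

forum

This is an affine cipher: with a=0,…,z=25, each position x becomes (5x+7) mod 26.
Reversing it on gzodp: g(6)→21·(6−7)≡5=f; z(25)→21·(25−7)≡14=o; o(14)→21·(14−7)≡17=r; d(3)→21·(3−7)≡20=u; p(15)→21·(15−7)≡12=m (all mod 26).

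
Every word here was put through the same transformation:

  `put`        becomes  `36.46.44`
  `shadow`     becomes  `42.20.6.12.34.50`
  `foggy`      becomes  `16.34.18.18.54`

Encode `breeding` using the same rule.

p(#16)→36 and u(#21)→46: differences scale by 2, so n = 2·pos + 4. The formula is n = 2×(alphabet index, a=1) + 4.
For breeding: b=2→8, r=18→40, e=5→14, e=5→14, d=4→12, i=9→22, n=14→32, g=7→18.

8.40.14.14.12.22.32.18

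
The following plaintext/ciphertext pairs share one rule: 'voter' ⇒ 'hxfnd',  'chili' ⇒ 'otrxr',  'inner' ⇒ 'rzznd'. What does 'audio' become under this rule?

jdprx

Vowels shift forward by 9 and consonants shift forward by 12.
Applying it to audio: a(vowel)+9=j, u(vowel)+9=d, d(cons)+12=p, i(vowel)+9=r, o(vowel)+9=x.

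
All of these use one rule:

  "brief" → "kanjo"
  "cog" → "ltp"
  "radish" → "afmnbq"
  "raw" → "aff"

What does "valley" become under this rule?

efuujh

The shift depends on letter class: consonant b→k is +9, but vowel i→n is +5. Vowels shift forward by 5 and consonants shift forward by 9.
Applying it to valley: v(cons)+9=e, a(vowel)+5=f, l(cons)+9=u, l(cons)+9=u, e(vowel)+5=j, y(cons)+9=h.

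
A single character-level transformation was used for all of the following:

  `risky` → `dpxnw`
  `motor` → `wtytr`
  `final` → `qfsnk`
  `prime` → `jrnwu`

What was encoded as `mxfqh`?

clash

Two steps: reverse the string, then apply a Caesar shift of +5.
Undoing it on mxfqh: shift back: m−5=h, x−5=s, f−5=a, q−5=l, h−5=c → hsalc; then reverse → clash.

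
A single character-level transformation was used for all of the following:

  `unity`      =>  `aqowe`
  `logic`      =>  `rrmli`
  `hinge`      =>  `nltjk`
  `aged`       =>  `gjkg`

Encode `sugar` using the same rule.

yxmdx

The shifts repeat in a cycle of length 2: positions 0,1,… shift by +6, +3, then the pattern repeats.
For sugar: s+6=y, u+3=x, g+6=m, a+3=d, r+6=x.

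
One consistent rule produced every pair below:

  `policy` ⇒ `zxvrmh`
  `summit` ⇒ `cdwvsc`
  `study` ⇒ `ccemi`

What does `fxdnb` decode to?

Shifts by position in policy: pos 0: p→z (+10), pos 1: o→x (+9), pos 2: l→v (+10), pos 3: i→r (+9) — repeating every 2. The shifts repeat in a cycle of length 2: positions 0,1,… shift by +10, +9, then the pattern repeats.
Reversing it on fxdnb: f−10=v, x−9=o, d−10=t, n−9=e, b−10=r.

voter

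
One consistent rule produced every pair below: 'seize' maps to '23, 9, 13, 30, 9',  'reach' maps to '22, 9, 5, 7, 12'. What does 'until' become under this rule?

25, 18, 24, 13, 16

s is letter #19 and maps to 23: an offset of 4. Letters become their 1-based position plus 4 (so a→5, b→6, …).
On until: u=21→25, n=14→18, t=20→24, i=9→13, l=12→16.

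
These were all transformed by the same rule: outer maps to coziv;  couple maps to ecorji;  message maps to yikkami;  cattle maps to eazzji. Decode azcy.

o(14)→c(2) and u(20)→o(14) fit y≡15x+0 (mod 26); the inverse of 15 mod 26 is 7. Each letter's alphabet position (a=0..z=25) is mapped through 15·x+0 mod 26 — an affine cipher.
Decoding azcy: a(0)→7·(0−0)≡0=a; z(25)→7·(25−0)≡19=t; c(2)→7·(2−0)≡14=o; y(24)→7·(24−0)≡12=m (all mod 26).

atom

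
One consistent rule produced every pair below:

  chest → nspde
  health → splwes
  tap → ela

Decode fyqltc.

Compare letters: c→n is +11, h→s is +11, e→p is +11 — a constant shift. Every letter moves 11 places later in the alphabet, wrapping around z→a.
Undoing it on fyqltc: f−11=u, y−11=n, q−11=f, l−11=a, t−11=i, c−11=r.

unfair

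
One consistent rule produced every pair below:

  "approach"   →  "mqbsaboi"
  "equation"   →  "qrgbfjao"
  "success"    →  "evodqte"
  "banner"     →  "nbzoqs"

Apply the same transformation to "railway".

Shifts by position in approach: pos 0: a→m (+12), pos 1: p→q (+1), pos 2: p→b (+12), pos 3: r→s (+1) — repeating every 2. A repeating key of period 2 is used — shifts +12, +1 over and over.
On railway: r+12=d, a+1=b, i+12=u, l+1=m, w+12=i, a+1=b, y+12=k.

dbumibk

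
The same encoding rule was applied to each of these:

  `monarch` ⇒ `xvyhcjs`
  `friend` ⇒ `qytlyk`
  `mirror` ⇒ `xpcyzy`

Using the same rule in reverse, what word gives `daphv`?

steak

Shifts by position in monarch: pos 0: m→x (+11), pos 1: o→v (+7), pos 2: n→y (+11), pos 3: a→h (+7) — repeating every 2. The shifts repeat in a cycle of length 2: positions 0,1,… shift by +11, +7, then the pattern repeats.
Reversing it on daphv: d−11=s, a−7=t, p−11=e, h−7=a, v−11=k.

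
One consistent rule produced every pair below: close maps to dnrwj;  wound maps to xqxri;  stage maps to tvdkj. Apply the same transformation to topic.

The shift increases by 1 at each position, starting from +1: 1, 2, 3, ….
On topic: t+1=u, o+2=q, p+3=s, i+4=m, c+5=h.

uqsmh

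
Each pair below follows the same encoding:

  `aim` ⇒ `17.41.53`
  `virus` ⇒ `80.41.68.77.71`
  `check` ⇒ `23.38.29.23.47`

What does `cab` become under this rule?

a(#1)→17 and i(#9)→41: differences scale by 3, so n = 3·pos + 14. Each letter becomes 3×(its alphabet position, a=1..z=26) + 14.
For cab: c=3→23, a=1→17, b=2→20.

23.17.20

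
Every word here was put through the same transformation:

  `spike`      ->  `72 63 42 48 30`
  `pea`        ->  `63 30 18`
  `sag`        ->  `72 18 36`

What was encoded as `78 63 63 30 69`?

s(#19)→72 and p(#16)→63: differences scale by 3, so n = 3·pos + 15. With a=1..z=26, the number is 3·pos + 15.
Undoing it on 78 63 63 30 69: 78→(78−15)÷3=21=u, 63→(63−15)÷3=16=p, 63→(63−15)÷3=16=p, 30→(30−15)÷3=5=e, 69→(69−15)÷3=18=r.

upper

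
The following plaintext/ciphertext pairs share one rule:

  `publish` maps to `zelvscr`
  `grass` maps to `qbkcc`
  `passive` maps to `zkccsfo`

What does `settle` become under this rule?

coddvo

This is a Caesar cipher with shift 10.
On settle: s+10=c, e+10=o, t+10=d, t+10=d, l+10=v, e+10=o.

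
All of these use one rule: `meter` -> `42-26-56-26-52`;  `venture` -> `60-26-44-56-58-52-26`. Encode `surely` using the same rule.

m(#13)→42 and e(#5)→26: differences scale by 2, so n = 2·pos + 16. With a=1..z=26, the number is 2·pos + 16.
On surely: s=19→54, u=21→58, r=18→52, e=5→26, l=12→40, y=25→66.

54-58-52-26-40-66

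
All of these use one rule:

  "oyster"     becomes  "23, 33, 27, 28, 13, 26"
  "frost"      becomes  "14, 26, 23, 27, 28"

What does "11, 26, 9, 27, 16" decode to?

o is letter #15 and maps to 23: an offset of 8. Letters become their 1-based position plus 8 (so a→9, b→10, …).
Decoding 11, 26, 9, 27, 16: 11→(11−8)÷1=3=c, 26→(26−8)÷1=18=r, 9→(9−8)÷1=1=a, 27→(27−8)÷1=19=s, 16→(16−8)÷1=8=h.

crash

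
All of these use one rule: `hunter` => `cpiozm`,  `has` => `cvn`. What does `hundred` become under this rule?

cpiymzy

Compare letters: h→c is +21, u→p is +21, n→i is +21 — a constant shift. This is a Caesar cipher with shift 21.
Applying it to hundred: h+21=c, u+21=p, n+21=i, d+21=y, r+21=m, e+21=z, d+21=y.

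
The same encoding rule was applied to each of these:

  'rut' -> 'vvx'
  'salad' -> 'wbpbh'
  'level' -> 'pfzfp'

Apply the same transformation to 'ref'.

Vowels shift forward by 1 and consonants shift forward by 4.
On ref: r(cons)+4=v, e(vowel)+1=f, f(cons)+4=j.

vfj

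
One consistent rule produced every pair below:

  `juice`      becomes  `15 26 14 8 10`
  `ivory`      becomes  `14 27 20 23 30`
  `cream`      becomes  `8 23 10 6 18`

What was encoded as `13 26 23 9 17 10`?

hurdle

j is letter #10 and maps to 15: an offset of 5. Letters become their 1-based position plus 5 (so a→6, b→7, …).
Decoding 13 26 23 9 17 10: 13→(13−5)÷1=8=h, 26→(26−5)÷1=21=u, 23→(23−5)÷1=18=r, 9→(9−5)÷1=4=d, 17→(17−5)÷1=12=l, 10→(10−5)÷1=5=e.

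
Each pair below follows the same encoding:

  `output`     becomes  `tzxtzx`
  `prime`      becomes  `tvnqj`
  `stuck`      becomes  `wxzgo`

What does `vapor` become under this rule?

zfttv

The shift depends on letter class: consonant t→x is +4, but vowel o→t is +5. Vowels shift forward by 5 and consonants shift forward by 4.
For vapor: v(cons)+4=z, a(vowel)+5=f, p(cons)+4=t, o(vowel)+5=t, r(cons)+4=v.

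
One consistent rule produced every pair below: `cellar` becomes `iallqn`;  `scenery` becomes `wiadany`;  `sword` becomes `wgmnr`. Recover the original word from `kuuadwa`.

immense

This is an affine cipher: with a=0,…,z=25, each position x becomes (9x+16) mod 26.
Reversing it on kuuadwa: k(10)→3·(10−16)≡8=i; u(20)→3·(20−16)≡12=m; u(20)→3·(20−16)≡12=m; a(0)→3·(0−16)≡4=e; d(3)→3·(3−16)≡13=n; w(22)→3·(22−16)≡18=s; a(0)→3·(0−16)≡4=e (all mod 26).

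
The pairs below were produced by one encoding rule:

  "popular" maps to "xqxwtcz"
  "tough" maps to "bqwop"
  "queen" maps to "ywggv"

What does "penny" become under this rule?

xgvvg

The rule splits by letter class: vowels +2, consonants +8.
For penny: p(cons)+8=x, e(vowel)+2=g, n(cons)+8=v, n(cons)+8=v, y(cons)+8=g.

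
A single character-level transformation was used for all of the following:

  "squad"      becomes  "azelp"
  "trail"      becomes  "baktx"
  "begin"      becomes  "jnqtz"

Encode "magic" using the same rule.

ujqto

In squad: s→a is +8, q→z is +9, u→e is +10, a→l is +11 — the shift increases by 1 each position. Each letter shifts forward by (position + 8), i.e. 8, 9, 10, … — the shift grows by one for each successive letter.
For magic: m+8=u, a+9=j, g+10=q, i+11=t, c+12=o.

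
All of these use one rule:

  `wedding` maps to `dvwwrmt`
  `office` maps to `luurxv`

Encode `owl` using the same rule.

ldo

Each pair mirrors across the alphabet (w↔d, e↔v, d↔w): positions sum to 25. This is the alphabet-reversal cipher (Atbash): a becomes z, b becomes y, etc.
Applying it to owl: o↔l, w↔d, l↔o.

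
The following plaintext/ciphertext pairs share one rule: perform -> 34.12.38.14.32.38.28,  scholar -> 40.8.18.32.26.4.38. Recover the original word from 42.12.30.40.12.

tense

p(#16)→34 and e(#5)→12: differences scale by 2, so n = 2·pos + 2. Each letter becomes 2×(its alphabet position, a=1..z=26) + 2.
Undoing it on 42.12.30.40.12: 42→(42−2)÷2=20=t, 12→(12−2)÷2=5=e, 30→(30−2)÷2=14=n, 40→(40−2)÷2=19=s, 12→(12−2)÷2=5=e.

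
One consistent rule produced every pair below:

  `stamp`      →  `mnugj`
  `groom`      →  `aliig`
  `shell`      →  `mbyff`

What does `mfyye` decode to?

Each letter is shifted forward by 20 in the alphabet (a Caesar shift of +20).
Reversing it on mfyye: m−20=s, f−20=l, y−20=e, y−20=e, e−20=k.

sleek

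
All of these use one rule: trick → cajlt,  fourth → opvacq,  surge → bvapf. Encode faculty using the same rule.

Vowels shift forward by 1 and consonants shift forward by 9.
For faculty: f(cons)+9=o, a(vowel)+1=b, c(cons)+9=l, u(vowel)+1=v, l(cons)+9=u, t(cons)+9=c, y(cons)+9=h.

oblvuch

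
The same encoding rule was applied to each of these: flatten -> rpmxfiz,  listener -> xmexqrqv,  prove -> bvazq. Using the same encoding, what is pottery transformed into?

The shifts repeat in a cycle of length 2: positions 0,1,… shift by +12, +4, then the pattern repeats.
On pottery: p+12=b, o+4=s, t+12=f, t+4=x, e+12=q, r+4=v, y+12=k.

bsfxqvk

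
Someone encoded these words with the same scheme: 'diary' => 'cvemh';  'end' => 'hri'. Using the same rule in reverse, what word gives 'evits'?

opera

Two steps: reverse the string, then apply a Caesar shift of +4.
Undoing it on evits: shift back: e−4=a, v−4=r, i−4=e, t−4=p, s−4=o → arepo; then reverse → opera.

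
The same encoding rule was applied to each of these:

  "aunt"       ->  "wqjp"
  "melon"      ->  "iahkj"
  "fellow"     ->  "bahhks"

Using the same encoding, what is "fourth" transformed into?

Compare letters: a→w is +22, u→q is +22, n→j is +22 — a constant shift. This is a Caesar cipher with shift 22.
On fourth: f+22=b, o+22=k, u+22=q, r+22=n, t+22=p, h+22=d.

bkqnpd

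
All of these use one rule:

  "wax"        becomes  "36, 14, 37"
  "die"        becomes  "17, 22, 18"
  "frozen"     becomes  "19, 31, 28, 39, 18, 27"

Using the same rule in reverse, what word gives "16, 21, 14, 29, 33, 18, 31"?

chapter

w is letter #23 and maps to 36: an offset of 13. Each letter is replaced by its alphabet position (a=1..z=26) + 13.
Undoing it on 16, 21, 14, 29, 33, 18, 31: 16→(16−13)÷1=3=c, 21→(21−13)÷1=8=h, 14→(14−13)÷1=1=a, 29→(29−13)÷1=16=p, 33→(33−13)÷1=20=t, 18→(18−13)÷1=5=e, 31→(31−13)÷1=18=r.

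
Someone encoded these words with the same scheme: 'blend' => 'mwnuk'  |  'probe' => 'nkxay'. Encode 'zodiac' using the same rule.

The output letters match the input read backwards, each shifted +9: blend reversed is dnelb. The word is reversed, then every letter is shifted forward by 9.
On zodiac: reverse → caidoz; then shift: c+9=l, a+9=j, i+9=r, d+9=m, o+9=x, z+9=i.

ljrmxi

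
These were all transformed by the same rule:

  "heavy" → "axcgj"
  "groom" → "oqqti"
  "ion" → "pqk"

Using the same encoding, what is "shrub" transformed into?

The output letters match the input read backwards, each shifted +2: heavy reversed is yvaeh. Two steps: reverse the string, then apply a Caesar shift of +2.
For shrub: reverse → burhs; then shift: b+2=d, u+2=w, r+2=t, h+2=j, s+2=u.

dwtju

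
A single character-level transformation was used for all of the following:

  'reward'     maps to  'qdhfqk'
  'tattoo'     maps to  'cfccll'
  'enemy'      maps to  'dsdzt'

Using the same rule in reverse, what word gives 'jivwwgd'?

This is an affine cipher: with a=0,…,z=25, each position x becomes (19x+5) mod 26.
Reversing it on jivwwgd: j(9)→11·(9−5)≡18=s; i(8)→11·(8−5)≡7=h; v(21)→11·(21−5)≡20=u; w(22)→11·(22−5)≡5=f; w(22)→11·(22−5)≡5=f; g(6)→11·(6−5)≡11=l; d(3)→11·(3−5)≡4=e (all mod 26).

shuffle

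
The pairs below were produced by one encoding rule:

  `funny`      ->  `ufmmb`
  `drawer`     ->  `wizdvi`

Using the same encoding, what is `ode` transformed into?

lwv

Each letter is replaced by its mirror in the alphabet: a↔z, b↔y, c↔x, and so on (the Atbash cipher).
On ode: o↔l, d↔w, e↔v.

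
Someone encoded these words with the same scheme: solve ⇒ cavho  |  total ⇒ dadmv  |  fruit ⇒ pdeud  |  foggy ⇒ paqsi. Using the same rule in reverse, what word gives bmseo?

raise

Shifts by position in solve: pos 0: s→c (+10), pos 1: o→a (+12), pos 2: l→v (+10), pos 3: v→h (+12) — repeating every 2. A repeating key of period 2 is used — shifts +10, +12 over and over.
Reversing it on bmseo: b−10=r, m−12=a, s−10=i, e−12=s, o−10=e.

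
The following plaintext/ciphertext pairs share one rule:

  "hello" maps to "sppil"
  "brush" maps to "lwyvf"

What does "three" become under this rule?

The output letters match the input read backwards, each shifted +4: hello reversed is olleh. Read the word backwards and shift each letter +4.
For three: reverse → eerht; then shift: e+4=i, e+4=i, r+4=v, h+4=l, t+4=x.

iivlx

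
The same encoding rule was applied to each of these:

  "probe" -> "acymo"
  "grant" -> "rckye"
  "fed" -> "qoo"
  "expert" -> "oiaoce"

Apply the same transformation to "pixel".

The shift depends on letter class: consonant p→a is +11, but vowel o→y is +10. The rule splits by letter class: vowels +10, consonants +11.
For pixel: p(cons)+11=a, i(vowel)+10=s, x(cons)+11=i, e(vowel)+10=o, l(cons)+11=w.

asiow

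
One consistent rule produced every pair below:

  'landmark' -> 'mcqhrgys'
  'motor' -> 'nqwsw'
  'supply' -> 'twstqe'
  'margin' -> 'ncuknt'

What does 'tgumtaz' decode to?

In landmark: l→m is +1, a→c is +2, n→q is +3, d→h is +4 — the shift increases by 1 each position. The shift increases by 1 at each position, starting from +1: 1, 2, 3, ….
Undoing it on tgumtaz: t−1=s, g−2=e, u−3=r, m−4=i, t−5=o, a−6=u, z−7=s.

serious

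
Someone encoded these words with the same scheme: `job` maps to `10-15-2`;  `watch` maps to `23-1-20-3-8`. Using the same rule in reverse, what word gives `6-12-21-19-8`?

flush

Each letter is replaced by its alphabet position (a=1, b=2, …, z=26).
Undoing it on 6-12-21-19-8: 6=f, 12=l, 21=u, 19=s, 8=h.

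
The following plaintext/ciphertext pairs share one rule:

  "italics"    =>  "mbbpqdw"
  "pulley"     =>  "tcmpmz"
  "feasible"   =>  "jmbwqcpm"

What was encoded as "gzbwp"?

crash

Shifts by position in italics: pos 0: i→m (+4), pos 1: t→b (+8), pos 2: a→b (+1), pos 3: l→p (+4), pos 4: i→q (+8), pos 5: c→d (+1) — repeating every 3. The shifts repeat in a cycle of length 3: positions 0,1,… shift by +4, +8, +1, then the pattern repeats.
Reversing it on gzbwp: g−4=c, z−8=r, b−1=a, w−4=s, p−8=h.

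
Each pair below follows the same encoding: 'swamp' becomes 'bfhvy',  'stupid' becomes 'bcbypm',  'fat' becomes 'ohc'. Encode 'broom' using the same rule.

kavvv

The shift depends on letter class: consonant s→b is +9, but vowel a→h is +7. Two shifts are in play — +7 for a/e/i/o/u, +9 for every other letter.
On broom: b(cons)+9=k, r(cons)+9=a, o(vowel)+7=v, o(vowel)+7=v, m(cons)+9=v.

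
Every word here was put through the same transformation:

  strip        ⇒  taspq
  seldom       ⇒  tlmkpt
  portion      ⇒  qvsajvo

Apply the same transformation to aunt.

Shifts by position in strip: pos 0: s→t (+1), pos 1: t→a (+7), pos 2: r→s (+1), pos 3: i→p (+7) — repeating every 2. A repeating key of period 2 is used — shifts +1, +7 over and over.
Applying it to aunt: a+1=b, u+7=b, n+1=o, t+7=a.

bboa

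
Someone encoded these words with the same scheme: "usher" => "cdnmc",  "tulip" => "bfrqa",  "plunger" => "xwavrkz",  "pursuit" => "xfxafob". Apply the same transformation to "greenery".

ockmykzj

A repeating key of period 3 is used — shifts +8, +11, +6 over and over.
Applying it to greenery: g+8=o, r+11=c, e+6=k, e+8=m, n+11=y, e+6=k, r+8=z, y+11=j.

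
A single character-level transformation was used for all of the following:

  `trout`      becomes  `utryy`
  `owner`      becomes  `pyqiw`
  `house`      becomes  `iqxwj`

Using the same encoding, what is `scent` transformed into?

The shift increases by 1 at each position, starting from +1: 1, 2, 3, ….
Applying it to scent: s+1=t, c+2=e, e+3=h, n+4=r, t+5=y.

tehry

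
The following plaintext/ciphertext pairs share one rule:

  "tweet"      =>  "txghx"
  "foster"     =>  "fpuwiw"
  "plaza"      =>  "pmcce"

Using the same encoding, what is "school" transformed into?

Letter i (0-indexed) is shifted by i+0, so successive shifts are 0, 1, 2, ….
For school: s+0=s, c+1=d, h+2=j, o+3=r, o+4=s, l+5=q.

sdjrsq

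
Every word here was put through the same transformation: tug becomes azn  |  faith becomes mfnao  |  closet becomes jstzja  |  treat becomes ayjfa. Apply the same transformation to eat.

jfa

The shift depends on letter class: consonant t→a is +7, but vowel u→z is +5. Vowels shift forward by 5 and consonants shift forward by 7.
For eat: e(vowel)+5=j, a(vowel)+5=f, t(cons)+7=a.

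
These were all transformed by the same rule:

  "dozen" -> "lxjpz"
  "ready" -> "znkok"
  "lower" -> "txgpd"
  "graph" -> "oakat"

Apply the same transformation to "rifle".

zrpwq

In dozen: d→l is +8, o→x is +9, z→j is +10, e→p is +11 — the shift increases by 1 each position. The shift increases by 1 at each position, starting from +8: 8, 9, 10, ….
Applying it to rifle: r+8=z, i+9=r, f+10=p, l+11=w, e+12=q.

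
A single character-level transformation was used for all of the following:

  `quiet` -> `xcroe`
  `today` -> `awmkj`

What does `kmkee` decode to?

In quiet: q→x is +7, u→c is +8, i→r is +9, e→o is +10 — the shift increases by 1 each position. Letter i (0-indexed) is shifted by i+7, so successive shifts are 7, 8, 9, ….
Decoding kmkee: k−7=d, m−8=e, k−9=b, e−10=u, e−11=t.

debut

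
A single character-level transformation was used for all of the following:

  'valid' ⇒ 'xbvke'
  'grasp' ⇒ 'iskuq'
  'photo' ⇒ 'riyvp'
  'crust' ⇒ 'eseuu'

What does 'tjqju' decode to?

Shifts by position in valid: pos 0: v→x (+2), pos 1: a→b (+1), pos 2: l→v (+10), pos 3: i→k (+2), pos 4: d→e (+1) — repeating every 3. It's a Vigenère-style cipher with numeric key [2,1,10]: position i shifts by key[i mod 3].
Undoing it on tjqju: t−2=r, j−1=i, q−10=g, j−2=h, u−1=t.

right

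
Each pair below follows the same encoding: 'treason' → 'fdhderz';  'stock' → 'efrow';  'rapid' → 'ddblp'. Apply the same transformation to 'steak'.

efhdw

Two shifts are in play — +3 for a/e/i/o/u, +12 for every other letter.
On steak: s(cons)+12=e, t(cons)+12=f, e(vowel)+3=h, a(vowel)+3=d, k(cons)+12=w.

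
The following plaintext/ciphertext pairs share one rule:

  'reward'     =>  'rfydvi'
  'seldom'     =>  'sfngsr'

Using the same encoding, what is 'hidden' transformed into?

In reward: r→r is +0, e→f is +1, w→y is +2, a→d is +3 — the shift increases by 1 each position. The shift increases by 1 at each position, starting from +0: 0, 1, 2, ….
Applying it to hidden: h+0=h, i+1=j, d+2=f, d+3=g, e+4=i, n+5=s.

hjfgis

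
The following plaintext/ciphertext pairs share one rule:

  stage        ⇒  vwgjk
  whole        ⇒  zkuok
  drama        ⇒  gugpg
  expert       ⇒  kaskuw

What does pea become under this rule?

skg

The shift depends on letter class: consonant s→v is +3, but vowel a→g is +6. The rule splits by letter class: vowels +6, consonants +3.
On pea: p(cons)+3=s, e(vowel)+6=k, a(vowel)+6=g.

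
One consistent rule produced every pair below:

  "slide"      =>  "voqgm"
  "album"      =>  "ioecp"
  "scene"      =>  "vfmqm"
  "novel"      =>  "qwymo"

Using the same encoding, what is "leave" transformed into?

omiym

The shift depends on letter class: consonant s→v is +3, but vowel i→q is +8. The rule splits by letter class: vowels +8, consonants +3.
Applying it to leave: l(cons)+3=o, e(vowel)+8=m, a(vowel)+8=i, v(cons)+3=y, e(vowel)+8=m.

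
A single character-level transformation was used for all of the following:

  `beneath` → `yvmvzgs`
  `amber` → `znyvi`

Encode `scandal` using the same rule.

Each pair mirrors across the alphabet (b↔y, e↔v, n↔m): positions sum to 25. Letters are reflected about the middle of the alphabet (position → 25−position): Atbash.
On scandal: s↔h, c↔x, a↔z, n↔m, d↔w, a↔z, l↔o.

hxzmwzo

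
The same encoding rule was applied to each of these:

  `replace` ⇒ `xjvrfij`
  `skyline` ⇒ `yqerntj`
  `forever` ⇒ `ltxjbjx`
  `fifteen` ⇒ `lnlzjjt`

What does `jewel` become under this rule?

Two shifts are in play — +5 for a/e/i/o/u, +6 for every other letter.
For jewel: j(cons)+6=p, e(vowel)+5=j, w(cons)+6=c, e(vowel)+5=j, l(cons)+6=r.

pjcjr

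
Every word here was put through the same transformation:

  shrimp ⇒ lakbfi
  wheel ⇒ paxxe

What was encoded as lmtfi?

It's a constant shift of +19 (ROT19).
Reversing it on lmtfi: l−19=s, m−19=t, t−19=a, f−19=m, i−19=p.

stamp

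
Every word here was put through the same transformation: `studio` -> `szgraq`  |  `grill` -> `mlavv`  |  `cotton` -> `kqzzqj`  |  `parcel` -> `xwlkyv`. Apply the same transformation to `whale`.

utwvy

s(18)→s(18) and t(19)→z(25) fit y≡7x+22 (mod 26); the inverse of 7 mod 26 is 15. This is an affine cipher: with a=0,…,z=25, each position x becomes (7x+22) mod 26.
On whale: w(22)→7·22+22≡20=u; h(7)→7·7+22≡19=t; a(0)→7·0+22≡22=w; l(11)→7·11+22≡21=v; e(4)→7·4+22≡24=y (all mod 26).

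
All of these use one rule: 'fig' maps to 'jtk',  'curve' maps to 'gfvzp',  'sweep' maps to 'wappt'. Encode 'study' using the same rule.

The rule splits by letter class: vowels +11, consonants +4.
For study: s(cons)+4=w, t(cons)+4=x, u(vowel)+11=f, d(cons)+4=h, y(cons)+4=c.

wxfhc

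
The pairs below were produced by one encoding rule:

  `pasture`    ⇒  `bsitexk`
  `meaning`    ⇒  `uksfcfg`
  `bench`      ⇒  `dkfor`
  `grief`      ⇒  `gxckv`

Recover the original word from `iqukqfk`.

someone

p(15)→b(1) and a(0)→s(18) fit y≡11x+18 (mod 26); the inverse of 11 mod 26 is 19. Treating letters as 0–25, the rule is x ↦ 11x + 18 (mod 26).
Undoing it on iqukqfk: i(8)→19·(8−18)≡18=s; q(16)→19·(16−18)≡14=o; u(20)→19·(20−18)≡12=m; k(10)→19·(10−18)≡4=e; q(16)→19·(16−18)≡14=o; f(5)→19·(5−18)≡13=n; k(10)→19·(10−18)≡4=e (all mod 26).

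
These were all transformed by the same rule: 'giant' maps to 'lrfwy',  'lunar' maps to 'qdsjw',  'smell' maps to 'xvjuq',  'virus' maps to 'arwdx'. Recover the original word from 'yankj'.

Shifts by position in giant: pos 0: g→l (+5), pos 1: i→r (+9), pos 2: a→f (+5), pos 3: n→w (+9) — repeating every 2. A repeating key of period 2 is used — shifts +5, +9 over and over.
Undoing it on yankj: y−5=t, a−9=r, n−5=i, k−9=b, j−5=e.

tribe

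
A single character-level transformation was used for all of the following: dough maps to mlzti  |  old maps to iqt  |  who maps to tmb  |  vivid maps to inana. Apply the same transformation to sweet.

yjjbx

The output letters match the input read backwards, each shifted +5: dough reversed is hguod. The word is reversed, then every letter is shifted forward by 5.
On sweet: reverse → teews; then shift: t+5=y, e+5=j, e+5=j, w+5=b, s+5=x.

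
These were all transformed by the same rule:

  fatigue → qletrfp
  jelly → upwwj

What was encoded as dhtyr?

Compare letters: f→q is +11, a→l is +11, t→e is +11 — a constant shift. It's a constant shift of +11 (ROT11).
Undoing it on dhtyr: d−11=s, h−11=w, t−11=i, y−11=n, r−11=g.

swing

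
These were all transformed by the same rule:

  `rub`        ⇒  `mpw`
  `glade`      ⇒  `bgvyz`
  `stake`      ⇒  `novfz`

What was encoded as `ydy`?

did

Compare letters: r→m is +21, u→p is +21, b→w is +21 — a constant shift. It's a constant shift of +21 (ROT21).
Undoing it on ydy: y−21=d, d−21=i, y−21=d.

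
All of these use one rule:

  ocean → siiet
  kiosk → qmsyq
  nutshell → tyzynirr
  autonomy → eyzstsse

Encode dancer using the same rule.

jetiix

The shift depends on letter class: consonant c→i is +6, but vowel o→s is +4. Two shifts are in play — +4 for a/e/i/o/u, +6 for every other letter.
On dancer: d(cons)+6=j, a(vowel)+4=e, n(cons)+6=t, c(cons)+6=i, e(vowel)+4=i, r(cons)+6=x.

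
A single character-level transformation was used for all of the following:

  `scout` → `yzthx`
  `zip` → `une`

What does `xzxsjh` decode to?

census

The output letters match the input read backwards, each shifted +5: scout reversed is tuocs. Read the word backwards and shift each letter +5.
Reversing it on xzxsjh: shift back: x−5=s, z−5=u, x−5=s, s−5=n, j−5=e, h−5=c → susnec; then reverse → census.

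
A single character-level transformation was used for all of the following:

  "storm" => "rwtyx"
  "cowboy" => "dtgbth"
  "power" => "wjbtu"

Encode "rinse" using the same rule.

The output letters match the input read backwards, each shifted +5: storm reversed is mrots. Read the word backwards and shift each letter +5.
For rinse: reverse → esnir; then shift: e+5=j, s+5=x, n+5=s, i+5=n, r+5=w.

jxsnw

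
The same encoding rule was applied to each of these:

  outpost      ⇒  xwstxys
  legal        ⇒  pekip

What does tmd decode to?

The output letters match the input read backwards, each shifted +4: outpost reversed is tsoptuo. The word is reversed, then every letter is shifted forward by 4.
Decoding tmd: shift back: t−4=p, m−4=i, d−4=z → piz; then reverse → zip.

zip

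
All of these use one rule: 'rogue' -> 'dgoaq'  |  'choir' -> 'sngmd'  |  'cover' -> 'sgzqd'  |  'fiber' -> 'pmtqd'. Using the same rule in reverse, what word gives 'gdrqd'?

r(17)→d(3) and o(14)→g(6) fit y≡25x+20 (mod 26); the inverse of 25 mod 26 is 25. Each letter's alphabet position (a=0..z=25) is mapped through 25·x+20 mod 26 — an affine cipher.
Reversing it on gdrqd: g(6)→25·(6−20)≡14=o; d(3)→25·(3−20)≡17=r; r(17)→25·(17−20)≡3=d; q(16)→25·(16−20)≡4=e; d(3)→25·(3−20)≡17=r (all mod 26).

order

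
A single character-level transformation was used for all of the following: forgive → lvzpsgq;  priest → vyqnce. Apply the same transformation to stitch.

The shift increases by 1 at each position, starting from +6: 6, 7, 8, ….
On stitch: s+6=y, t+7=a, i+8=q, t+9=c, c+10=m, h+11=s.

yaqcms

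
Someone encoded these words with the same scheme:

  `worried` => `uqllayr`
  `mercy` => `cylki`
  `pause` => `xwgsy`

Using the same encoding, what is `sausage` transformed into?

swgswmy

Treating letters as 0–25, the rule is x ↦ 7x + 22 (mod 26).
On sausage: s(18)→7·18+22≡18=s; a(0)→7·0+22≡22=w; u(20)→7·20+22≡6=g; s(18)→7·18+22≡18=s; a(0)→7·0+22≡22=w; g(6)→7·6+22≡12=m; e(4)→7·4+22≡24=y (all mod 26).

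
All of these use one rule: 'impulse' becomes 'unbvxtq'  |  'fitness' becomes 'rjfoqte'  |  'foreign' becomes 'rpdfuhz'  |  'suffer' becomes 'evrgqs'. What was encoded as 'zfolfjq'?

A repeating key of period 2 is used — shifts +12, +1 over and over.
Decoding zfolfjq: z−12=n, f−1=e, o−12=c, l−1=k, f−12=t, j−1=i, q−12=e.

necktie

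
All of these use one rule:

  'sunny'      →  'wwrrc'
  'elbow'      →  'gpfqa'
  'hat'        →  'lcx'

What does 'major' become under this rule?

The shift depends on letter class: consonant s→w is +4, but vowel u→w is +2. Vowels shift forward by 2 and consonants shift forward by 4.
On major: m(cons)+4=q, a(vowel)+2=c, j(cons)+4=n, o(vowel)+2=q, r(cons)+4=v.

qcnqv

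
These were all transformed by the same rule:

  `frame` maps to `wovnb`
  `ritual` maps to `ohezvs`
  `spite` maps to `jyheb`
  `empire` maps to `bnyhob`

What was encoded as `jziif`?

sunny

Treating letters as 0–25, the rule is x ↦ 21x + 21 (mod 26).
Decoding jziif: j(9)→5·(9−21)≡18=s; z(25)→5·(25−21)≡20=u; i(8)→5·(8−21)≡13=n; i(8)→5·(8−21)≡13=n; f(5)→5·(5−21)≡24=y (all mod 26).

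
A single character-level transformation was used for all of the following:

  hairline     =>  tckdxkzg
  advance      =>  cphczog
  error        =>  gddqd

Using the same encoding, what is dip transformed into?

pkb

The shift depends on letter class: consonant h→t is +12, but vowel a→c is +2. Two shifts are in play — +2 for a/e/i/o/u, +12 for every other letter.
On dip: d(cons)+12=p, i(vowel)+2=k, p(cons)+12=b.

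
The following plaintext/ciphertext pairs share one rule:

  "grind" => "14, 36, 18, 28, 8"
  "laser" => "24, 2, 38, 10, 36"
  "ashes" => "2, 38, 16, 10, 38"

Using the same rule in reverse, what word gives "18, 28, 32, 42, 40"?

input

g(#7)→14 and r(#18)→36: differences scale by 2, so n = 2·pos + 0. The formula is n = 2×(alphabet index, a=1).
Decoding 18, 28, 32, 42, 40: 18→(18−0)÷2=9=i, 28→(28−0)÷2=14=n, 32→(32−0)÷2=16=p, 42→(42−0)÷2=21=u, 40→(40−0)÷2=20=t.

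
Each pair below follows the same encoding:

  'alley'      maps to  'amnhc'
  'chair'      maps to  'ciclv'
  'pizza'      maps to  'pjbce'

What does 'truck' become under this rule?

In alley: a→a is +0, l→m is +1, l→n is +2, e→h is +3 — the shift increases by 1 each position. The shift increases by 1 at each position, starting from +0: 0, 1, 2, ….
Applying it to truck: t+0=t, r+1=s, u+2=w, c+3=f, k+4=o.

tswfo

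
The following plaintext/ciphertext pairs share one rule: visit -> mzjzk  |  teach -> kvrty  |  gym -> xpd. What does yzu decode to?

Compare letters: v→m is +17, i→z is +17, s→j is +17 — a constant shift. Each letter is shifted forward by 17 in the alphabet (a Caesar shift of +17).
Decoding yzu: y−17=h, z−17=i, u−17=d.

hid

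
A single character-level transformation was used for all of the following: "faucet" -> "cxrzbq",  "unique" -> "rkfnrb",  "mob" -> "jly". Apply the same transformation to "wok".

tlh

Every letter moves 23 places later in the alphabet, wrapping around z→a.
For wok: w+23=t, o+23=l, k+23=h.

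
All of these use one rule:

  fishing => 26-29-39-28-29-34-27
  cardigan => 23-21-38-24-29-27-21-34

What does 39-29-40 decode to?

sit

The number is (letter's place in the alphabet, a=1) + 20.
Undoing it on 39-29-40: 39→(39−20)÷1=19=s, 29→(29−20)÷1=9=i, 40→(40−20)÷1=20=t.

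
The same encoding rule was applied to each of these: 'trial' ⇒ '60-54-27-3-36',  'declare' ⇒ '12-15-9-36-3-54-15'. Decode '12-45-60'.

Each letter becomes 3×(its alphabet position, a=1..z=26).
Reversing it on 12-45-60: 12→(12−0)÷3=4=d, 45→(45−0)÷3=15=o, 60→(60−0)÷3=20=t.

dot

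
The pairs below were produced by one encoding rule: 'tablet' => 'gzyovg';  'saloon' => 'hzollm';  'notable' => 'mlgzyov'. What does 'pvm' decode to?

Each pair mirrors across the alphabet (t↔g, a↔z, b↔y): positions sum to 25. This is the alphabet-reversal cipher (Atbash): a becomes z, b becomes y, etc.
Undoing it on pvm: p↔k, v↔e, m↔n.

ken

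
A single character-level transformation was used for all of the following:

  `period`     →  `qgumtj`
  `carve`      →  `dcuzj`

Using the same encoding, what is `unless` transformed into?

Letter i (0-indexed) is shifted by i+1, so successive shifts are 1, 2, 3, ….
For unless: u+1=v, n+2=p, l+3=o, e+4=i, s+5=x, s+6=y.

vpoixy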